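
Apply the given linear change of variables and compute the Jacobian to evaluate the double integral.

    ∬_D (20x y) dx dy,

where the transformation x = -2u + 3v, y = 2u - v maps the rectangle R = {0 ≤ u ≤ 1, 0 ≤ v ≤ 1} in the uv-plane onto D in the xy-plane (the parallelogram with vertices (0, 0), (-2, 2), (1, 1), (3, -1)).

Compute the Jacobian determinant of (x, y) with respect to (u, v):

    ∂(x,y)/∂(u,v) = | -2  3 | = (-2)(-1) - (3)(2) = -4.
                   | 2  -1 |

Its absolute value is |J| = 4 (the area scaling factor).

Substituting x = -2u + 3v, y = 2u - v into the integrand,

    20x y → -80u^2 + 160u v - 60v^2,

so the integral becomes

    ∬_R (-80u^2 + 160u v - 60v^2) · |J| du dv = ∫_0^1 ∫_0^1 (-320u^2 + 640u v - 240v^2) dv du.

Inner (v): -320u^2 + 320u - 80.
Outer (u): -80/3.

Therefore ∬_D (20x y) dx dy = -80/3.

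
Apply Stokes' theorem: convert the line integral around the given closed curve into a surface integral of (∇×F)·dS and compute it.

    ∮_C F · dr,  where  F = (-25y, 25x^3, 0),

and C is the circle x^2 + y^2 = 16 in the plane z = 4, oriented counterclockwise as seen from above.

Let S be the flat disk x^2 + y^2 ≤ 16 in the plane z = 4, with upward unit normal n̂ = ẑ. By Stokes' theorem,

    ∮_C F · dr = ∬_S (∇ × F) · n̂ dS = ∬_D (curl F)_z dA,

where D is the disk x^2 + y^2 ≤ 16.

Compute the curl of F = (-25y, 25x^3, 0):
    (∇ × F)_x = ∂F_z/∂y - ∂F_y/∂z = 0,
    (∇ × F)_y = ∂F_x/∂z - ∂F_z/∂x = 0,
    (∇ × F)_z = ∂F_y/∂x - ∂F_x/∂y = 75x^2 + 25.

On z = 4, (curl F)_z = 75x^2 + 25.

Convert to polar (x = r cos θ, y = r sin θ, dA = r dr dθ); the integrand becomes 75r^2cos(θ)^2 + 25, so

    ∬_D (curl F)_z dA = ∫_0^{2π} ∫_0^{4} (75r^2cos(θ)^2 + 25) · r dr dθ.

Inner (r from 0 to 4): 4800cos(θ)^2 + 200.
Outer (θ from 0 to 2π): 5200π.

Therefore ∮_C F · dr = 5200π.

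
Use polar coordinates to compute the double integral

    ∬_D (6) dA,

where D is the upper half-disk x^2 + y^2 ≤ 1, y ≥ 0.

The region D is 0 ≤ r ≤ 1, 0 ≤ θ ≤ π in polar coordinates, where x = r cos(θ), y = r sin(θ), and dA = r dr dθ.

Under the substitution, the integrand becomes 6, so

    ∬_D (6) dA = ∫_{0}^{π} ∫_{0}^{1} (6) · r dr dθ.

Inner integral (in r): ∫_{0}^{1} (6) · r dr = 3.

Outer integral (in θ): ∫_{0}^{π} (3) dθ = 3π.

Therefore ∬_D (6) dA = 3π.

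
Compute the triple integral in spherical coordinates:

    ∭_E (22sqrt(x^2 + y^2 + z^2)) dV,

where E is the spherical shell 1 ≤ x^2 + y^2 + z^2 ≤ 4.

In spherical coordinates, x = ρ sin(φ) cos(θ), y = ρ sin(φ) sin(θ), z = ρ cos(φ), and dV = ρ^2 sin(φ) dρ dφ dθ.

The integrand becomes 22ρ, so

    ∭_E (22sqrt(x^2 + y^2 + z^2)) dV = ∫_{0}^{2π} ∫_{0}^{π} ∫_{1}^{2} (22ρ) · ρ^2 sin(φ) dρ dφ dθ.

Inner (ρ): 165sin(φ)/2.
Middle (φ): 165.
Outer (θ): 330π.

Therefore the triple integral equals 330π.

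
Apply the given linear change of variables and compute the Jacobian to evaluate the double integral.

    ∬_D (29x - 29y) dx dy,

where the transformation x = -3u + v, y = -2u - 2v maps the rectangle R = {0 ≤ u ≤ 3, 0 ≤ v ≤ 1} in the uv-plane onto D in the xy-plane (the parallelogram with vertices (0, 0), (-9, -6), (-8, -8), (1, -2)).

Compute the Jacobian determinant of (x, y) with respect to (u, v):

    ∂(x,y)/∂(u,v) = | -3  1 | = (-3)(-2) - (1)(-2) = 8.
                   | -2  -2 |

Its absolute value is |J| = 8 (the area scaling factor).

Substituting x = -3u + v, y = -2u - 2v into the integrand,

    29x - 29y → -29u + 87v,

so the integral becomes

    ∬_R (-29u + 87v) · |J| du dv = ∫_0^3 ∫_0^1 (-232u + 696v) dv du.

Inner (v): 348 - 232u.
Outer (u): 0.

Therefore ∬_D (29x - 29y) dx dy = 0.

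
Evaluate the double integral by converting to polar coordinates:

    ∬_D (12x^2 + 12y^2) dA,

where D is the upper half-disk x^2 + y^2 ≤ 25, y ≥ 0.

The region D is 0 ≤ r ≤ 5, 0 ≤ θ ≤ π in polar coordinates, where x = r cos(θ), y = r sin(θ), and dA = r dr dθ.

Under the substitution, the integrand becomes 12r^2, so

    ∬_D (12x^2 + 12y^2) dA = ∫_{0}^{π} ∫_{0}^{5} (12r^2) · r dr dθ.

Inner integral (in r): ∫_{0}^{5} (12r^2) · r dr = 1875.

Outer integral (in θ): ∫_{0}^{π} (1875) dθ = 1875π.

Therefore ∬_D (12x^2 + 12y^2) dA = 1875π.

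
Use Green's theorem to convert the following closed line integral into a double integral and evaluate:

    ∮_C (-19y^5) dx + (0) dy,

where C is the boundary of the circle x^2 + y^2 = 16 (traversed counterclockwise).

Green's theorem converts the closed line integral into a double integral over the enclosed region D:

    ∮_C P dx + Q dy = ∬_D (∂Q/∂x - ∂P/∂y) dA.

Here P = -19y^5, Q = 0, so

    ∂Q/∂x = 0,    ∂P/∂y = -95y^4,
    ∂Q/∂x - ∂P/∂y = 95y^4.

D is the region x^2 + y^2 ≤ 16. Evaluating the double integral:

In polar coordinates (x = r cos θ, y = r sin θ, dA = r dr dθ) the integrand becomes 95r^4sin(θ)^4, so

    ∬_D (95y^4) dA = ∫_0^{2π} ∫_0^{4} (95r^4sin(θ)^4) · r dr dθ.

Inner (r from 0 to 4): 194560sin(θ)^4/3.
Outer (θ from 0 to 2π): 48640π.

Therefore ∮_C P dx + Q dy = 48640π.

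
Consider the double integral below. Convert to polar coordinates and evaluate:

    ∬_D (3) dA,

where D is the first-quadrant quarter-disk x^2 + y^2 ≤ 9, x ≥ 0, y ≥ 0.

The region D is 0 ≤ r ≤ 3, 0 ≤ θ ≤ π/2 in polar coordinates, where x = r cos(θ), y = r sin(θ), and dA = r dr dθ.

Under the substitution, the integrand becomes 3, so

    ∬_D (3) dA = ∫_{0}^{π/2} ∫_{0}^{3} (3) · r dr dθ.

Inner integral (in r): ∫_{0}^{3} (3) · r dr = 27/2.

Outer integral (in θ): ∫_{0}^{π/2} (27/2) dθ = 27π/4.

Therefore ∬_D (3) dA = 27π/4.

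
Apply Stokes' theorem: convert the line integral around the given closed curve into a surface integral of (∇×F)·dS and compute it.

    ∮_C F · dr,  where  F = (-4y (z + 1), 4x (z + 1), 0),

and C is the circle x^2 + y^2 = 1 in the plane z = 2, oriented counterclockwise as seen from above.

Let S be the flat disk x^2 + y^2 ≤ 1 in the plane z = 2, with upward unit normal n̂ = ẑ. By Stokes' theorem,

    ∮_C F · dr = ∬_S (∇ × F) · n̂ dS = ∬_D (curl F)_z dA,

where D is the disk x^2 + y^2 ≤ 1.

Compute the curl of F = (-4y (z + 1), 4x (z + 1), 0):
    (∇ × F)_x = ∂F_z/∂y - ∂F_y/∂z = -4x,
    (∇ × F)_y = ∂F_x/∂z - ∂F_z/∂x = -4y,
    (∇ × F)_z = ∂F_y/∂x - ∂F_x/∂y = 8z + 8.

On z = 2, (curl F)_z = 24.

Convert to polar (x = r cos θ, y = r sin θ, dA = r dr dθ); the integrand becomes 24, so

    ∬_D (curl F)_z dA = ∫_0^{2π} ∫_0^{1} (24) · r dr dθ.

Inner (r from 0 to 1): 12.
Outer (θ from 0 to 2π): 24π.

Therefore ∮_C F · dr = 24π.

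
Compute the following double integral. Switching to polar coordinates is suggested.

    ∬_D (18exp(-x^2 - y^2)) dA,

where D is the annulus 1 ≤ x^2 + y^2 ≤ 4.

The region D is 1 ≤ r ≤ 2, 0 ≤ θ ≤ 2π in polar coordinates, where x = r cos(θ), y = r sin(θ), and dA = r dr dθ.

Under the substitution, the integrand becomes 18exp(-r^2), so

    ∬_D (18exp(-x^2 - y^2)) dA = ∫_{0}^{2π} ∫_{1}^{2} (18exp(-r^2)) · r dr dθ.

Inner integral (in r): ∫_{1}^{2} (18exp(-r^2)) · r dr = -(9 - 9exp(3))exp(-4).

Outer integral (in θ): ∫_{0}^{2π} (-(9 - 9exp(3))exp(-4)) dθ = -18π (1 - exp(3))exp(-4).

Therefore ∬_D (18exp(-x^2 - y^2)) dA = -18π (1 - exp(3))exp(-4).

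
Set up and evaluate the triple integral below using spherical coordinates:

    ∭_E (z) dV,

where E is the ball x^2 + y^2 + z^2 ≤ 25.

In spherical coordinates, x = ρ sin(φ) cos(θ), y = ρ sin(φ) sin(θ), z = ρ cos(φ), and dV = ρ^2 sin(φ) dρ dφ dθ.

The integrand becomes ρ cos(φ), so

    ∭_E (z) dV = ∫_{0}^{2π} ∫_{0}^{π} ∫_{0}^{5} (ρ cos(φ)) · ρ^2 sin(φ) dρ dφ dθ.

Inner (ρ): 625sin(2φ)/8.
Middle (φ): 0.
Outer (θ): 0.

Therefore the triple integral equals 0.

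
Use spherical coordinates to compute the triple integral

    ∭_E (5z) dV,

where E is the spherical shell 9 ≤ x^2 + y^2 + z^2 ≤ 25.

In spherical coordinates, x = ρ sin(φ) cos(θ), y = ρ sin(φ) sin(θ), z = ρ cos(φ), and dV = ρ^2 sin(φ) dρ dφ dθ.

The integrand becomes 5ρ cos(φ), so

    ∭_E (5z) dV = ∫_{0}^{2π} ∫_{0}^{π} ∫_{3}^{5} (5ρ cos(φ)) · ρ^2 sin(φ) dρ dφ dθ.

Inner (ρ): 340sin(2φ).
Middle (φ): 0.
Outer (θ): 0.

Therefore the triple integral equals 0.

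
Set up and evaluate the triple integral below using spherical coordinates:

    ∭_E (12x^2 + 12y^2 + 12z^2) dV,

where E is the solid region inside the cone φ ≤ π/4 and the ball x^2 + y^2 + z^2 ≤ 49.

In spherical coordinates, x = ρ sin(φ) cos(θ), y = ρ sin(φ) sin(θ), z = ρ cos(φ), and dV = ρ^2 sin(φ) dρ dφ dθ.

The integrand becomes 12ρ^2, so

    ∭_E (12x^2 + 12y^2 + 12z^2) dV = ∫_{0}^{2π} ∫_{0}^{π/4} ∫_{0}^{7} (12ρ^2) · ρ^2 sin(φ) dρ dφ dθ.

Inner (ρ): 201684sin(φ)/5.
Middle (φ): 201684/5 - 100842sqrt(2)/5.
Outer (θ): 201684π (2 - sqrt(2))/5.

Therefore the triple integral equals 201684π (2 - sqrt(2))/5.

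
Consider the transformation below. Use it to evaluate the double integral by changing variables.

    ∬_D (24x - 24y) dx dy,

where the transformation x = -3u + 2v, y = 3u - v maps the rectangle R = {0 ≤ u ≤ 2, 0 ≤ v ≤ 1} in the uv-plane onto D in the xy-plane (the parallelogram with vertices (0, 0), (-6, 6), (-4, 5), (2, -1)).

Compute the Jacobian determinant of (x, y) with respect to (u, v):

    ∂(x,y)/∂(u,v) = | -3  2 | = (-3)(-1) - (2)(3) = -3.
                   | 3  -1 |

Its absolute value is |J| = 3 (the area scaling factor).

Substituting x = -3u + 2v, y = 3u - v into the integrand,

    24x - 24y → -144u + 72v,

so the integral becomes

    ∬_R (-144u + 72v) · |J| du dv = ∫_0^2 ∫_0^1 (-432u + 216v) dv du.

Inner (v): 108 - 432u.
Outer (u): -648.

Therefore ∬_D (24x - 24y) dx dy = -648.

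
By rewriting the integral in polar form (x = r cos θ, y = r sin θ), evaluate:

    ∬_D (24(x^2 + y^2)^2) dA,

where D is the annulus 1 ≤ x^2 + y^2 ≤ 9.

The region D is 1 ≤ r ≤ 3, 0 ≤ θ ≤ 2π in polar coordinates, where x = r cos(θ), y = r sin(θ), and dA = r dr dθ.

Under the substitution, the integrand becomes 24r^4, so

    ∬_D (24(x^2 + y^2)^2) dA = ∫_{0}^{2π} ∫_{1}^{3} (24r^4) · r dr dθ.

Inner integral (in r): ∫_{1}^{3} (24r^4) · r dr = 2912.

Outer integral (in θ): ∫_{0}^{2π} (2912) dθ = 5824π.

Therefore ∬_D (24(x^2 + y^2)^2) dA = 5824π.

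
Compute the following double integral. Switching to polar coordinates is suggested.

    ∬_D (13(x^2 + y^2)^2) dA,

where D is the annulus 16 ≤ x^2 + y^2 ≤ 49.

The region D is 4 ≤ r ≤ 7, 0 ≤ θ ≤ 2π in polar coordinates, where x = r cos(θ), y = r sin(θ), and dA = r dr dθ.

Under the substitution, the integrand becomes 13r^4, so

    ∬_D (13(x^2 + y^2)^2) dA = ∫_{0}^{2π} ∫_{4}^{7} (13r^4) · r dr dθ.

Inner integral (in r): ∫_{4}^{7} (13r^4) · r dr = 492063/2.

Outer integral (in θ): ∫_{0}^{2π} (492063/2) dθ = 492063π.

Therefore ∬_D (13(x^2 + y^2)^2) dA = 492063π.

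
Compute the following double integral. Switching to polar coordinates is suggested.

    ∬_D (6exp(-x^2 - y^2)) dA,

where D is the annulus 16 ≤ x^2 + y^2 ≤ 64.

The region D is 4 ≤ r ≤ 8, 0 ≤ θ ≤ 2π in polar coordinates, where x = r cos(θ), y = r sin(θ), and dA = r dr dθ.

Under the substitution, the integrand becomes 6exp(-r^2), so

    ∬_D (6exp(-x^2 - y^2)) dA = ∫_{0}^{2π} ∫_{4}^{8} (6exp(-r^2)) · r dr dθ.

Inner integral (in r): ∫_{4}^{8} (6exp(-r^2)) · r dr = -(3 - 3exp(48))exp(-64).

Outer integral (in θ): ∫_{0}^{2π} (-(3 - 3exp(48))exp(-64)) dθ = -6π (1 - exp(48))exp(-64).

Therefore ∬_D (6exp(-x^2 - y^2)) dA = -6π (1 - exp(48))exp(-64).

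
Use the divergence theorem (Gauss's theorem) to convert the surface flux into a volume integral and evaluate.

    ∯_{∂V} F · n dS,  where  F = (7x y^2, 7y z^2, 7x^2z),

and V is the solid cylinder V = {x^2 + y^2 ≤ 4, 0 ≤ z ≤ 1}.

By the divergence theorem,

    ∯_{∂V} F · n dS = ∭_V (∇ · F) dV.

Compute the divergence:
    ∇ · F = ∂F_x/∂x + ∂F_y/∂y + ∂F_z/∂z = 7y^2 + 7z^2 + 7x^2 = 7x^2 + 7y^2 + 7z^2.

In cylindrical coordinates, x = r cos(θ), y = r sin(θ), z = z, dV = r dr dθ dz, with 0 ≤ r ≤ 2, 0 ≤ θ ≤ 2π, 0 ≤ z ≤ 1.

The integrand, after substitution and multiplying by the volume element, becomes (7r^2 + 7z^2) · r, so

    ∭_V (∇·F) dV = ∫_0^{2π} ∫_0^{2} ∫_0^{1} (7r^2 + 7z^2) · r dz dr dθ.

Inner (z from 0 to 1): 7r (r^2 + 1/3).
Middle (r from 0 to 2): 98/3.
Outer (θ from 0 to 2π): 196π/3.

Therefore ∯_{∂V} F · n dS = 196π/3.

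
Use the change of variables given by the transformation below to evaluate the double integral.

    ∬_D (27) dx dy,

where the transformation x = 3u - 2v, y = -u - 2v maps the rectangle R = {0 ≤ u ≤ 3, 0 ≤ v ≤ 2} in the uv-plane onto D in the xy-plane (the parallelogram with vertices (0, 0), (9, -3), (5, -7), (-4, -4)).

Compute the Jacobian determinant of (x, y) with respect to (u, v):

    ∂(x,y)/∂(u,v) = | 3  -2 | = (3)(-2) - (-2)(-1) = -8.
                   | -1  -2 |

Its absolute value is |J| = 8 (the area scaling factor).

Substituting x = 3u - 2v, y = -u - 2v into the integrand,

    27 → 27,

so the integral becomes

    ∬_R (27) · |J| du dv = ∫_0^3 ∫_0^2 (216) dv du.

Inner (v): 432.
Outer (u): 1296.

Therefore ∬_D (27) dx dy = 1296.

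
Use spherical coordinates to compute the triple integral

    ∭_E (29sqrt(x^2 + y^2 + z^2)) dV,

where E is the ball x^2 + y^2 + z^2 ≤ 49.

In spherical coordinates, x = ρ sin(φ) cos(θ), y = ρ sin(φ) sin(θ), z = ρ cos(φ), and dV = ρ^2 sin(φ) dρ dφ dθ.

The integrand becomes 29ρ, so

    ∭_E (29sqrt(x^2 + y^2 + z^2)) dV = ∫_{0}^{2π} ∫_{0}^{π} ∫_{0}^{7} (29ρ) · ρ^2 sin(φ) dρ dφ dθ.

Inner (ρ): 69629sin(φ)/4.
Middle (φ): 69629/2.
Outer (θ): 69629π.

Therefore the triple integral equals 69629π.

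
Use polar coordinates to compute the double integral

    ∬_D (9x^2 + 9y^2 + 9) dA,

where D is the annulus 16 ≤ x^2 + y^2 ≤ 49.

The region D is 4 ≤ r ≤ 7, 0 ≤ θ ≤ 2π in polar coordinates, where x = r cos(θ), y = r sin(θ), and dA = r dr dθ.

Under the substitution, the integrand becomes 9r^2 + 9, so

    ∬_D (9x^2 + 9y^2 + 9) dA = ∫_{0}^{2π} ∫_{4}^{7} (9r^2 + 9) · r dr dθ.

Inner integral (in r): ∫_{4}^{7} (9r^2 + 9) · r dr = 19899/4.

Outer integral (in θ): ∫_{0}^{2π} (19899/4) dθ = 19899π/2.

Therefore ∬_D (9x^2 + 9y^2 + 9) dA = 19899π/2.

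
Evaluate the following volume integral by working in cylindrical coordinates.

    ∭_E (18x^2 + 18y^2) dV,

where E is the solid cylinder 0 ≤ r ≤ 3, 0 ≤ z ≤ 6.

In cylindrical coordinates, x = r cos(θ), y = r sin(θ), z = z, and dV = r dr dθ dz.

The integrand becomes 18r^2, so

    ∭_E (18x^2 + 18y^2) dV = ∫_{0}^{2π} ∫_{0}^{3} ∫_{0}^{6} (18r^2) · r dz dr dθ.

Inner (z): 108r^3.
Middle (r from 0 to 3): 2187.
Outer (θ): 4374π.

Therefore the triple integral equals 4374π.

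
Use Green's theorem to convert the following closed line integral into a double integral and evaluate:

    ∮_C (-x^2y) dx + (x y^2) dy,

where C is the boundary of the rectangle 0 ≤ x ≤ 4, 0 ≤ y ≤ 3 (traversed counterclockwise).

Green's theorem converts the closed line integral into a double integral over the enclosed region D:

    ∮_C P dx + Q dy = ∬_D (∂Q/∂x - ∂P/∂y) dA.

Here P = -x^2y, Q = x y^2, so

    ∂Q/∂x = y^2,    ∂P/∂y = -x^2,
    ∂Q/∂x - ∂P/∂y = x^2 + y^2.

D is the region 0 ≤ x ≤ 4, 0 ≤ y ≤ 3. Evaluating the double integral:

    ∬_D (x^2 + y^2) dA = ∫_0^{4} ∫_0^{3} (x^2 + y^2) dy dx.

Inner (y from 0 to 3): 3x^2 + 9.
Outer (x from 0 to 4): 100.

Therefore ∮_C P dx + Q dy = 100.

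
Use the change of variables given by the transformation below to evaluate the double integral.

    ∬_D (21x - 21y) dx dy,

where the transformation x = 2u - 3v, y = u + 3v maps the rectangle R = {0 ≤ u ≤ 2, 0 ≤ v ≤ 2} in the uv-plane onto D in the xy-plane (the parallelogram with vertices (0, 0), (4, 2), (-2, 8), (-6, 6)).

Compute the Jacobian determinant of (x, y) with respect to (u, v):

    ∂(x,y)/∂(u,v) = | 2  -3 | = (2)(3) - (-3)(1) = 9.
                   | 1  3 |

Its absolute value is |J| = 9 (the area scaling factor).

Substituting x = 2u - 3v, y = u + 3v into the integrand,

    21x - 21y → 21u - 126v,

so the integral becomes

    ∬_R (21u - 126v) · |J| du dv = ∫_0^2 ∫_0^2 (189u - 1134v) dv du.

Inner (v): 378u - 2268.
Outer (u): -3780.

Therefore ∬_D (21x - 21y) dx dy = -3780.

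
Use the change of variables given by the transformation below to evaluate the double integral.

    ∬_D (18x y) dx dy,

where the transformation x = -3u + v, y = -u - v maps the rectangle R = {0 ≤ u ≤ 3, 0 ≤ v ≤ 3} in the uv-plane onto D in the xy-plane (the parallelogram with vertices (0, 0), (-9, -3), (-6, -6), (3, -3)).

Compute the Jacobian determinant of (x, y) with respect to (u, v):

    ∂(x,y)/∂(u,v) = | -3  1 | = (-3)(-1) - (1)(-1) = 4.
                   | -1  -1 |

Its absolute value is |J| = 4 (the area scaling factor).

Substituting x = -3u + v, y = -u - v into the integrand,

    18x y → 54u^2 + 36u v - 18v^2,

so the integral becomes

    ∬_R (54u^2 + 36u v - 18v^2) · |J| du dv = ∫_0^3 ∫_0^3 (216u^2 + 144u v - 72v^2) dv du.

Inner (v): 648u^2 + 648u - 648.
Outer (u): 6804.

Therefore ∬_D (18x y) dx dy = 6804.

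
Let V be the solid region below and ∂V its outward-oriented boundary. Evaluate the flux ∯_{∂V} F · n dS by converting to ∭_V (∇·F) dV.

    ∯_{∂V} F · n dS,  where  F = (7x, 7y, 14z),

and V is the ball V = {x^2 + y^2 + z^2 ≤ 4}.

By the divergence theorem,

    ∯_{∂V} F · n dS = ∭_V (∇ · F) dV.

Compute the divergence:
    ∇ · F = ∂F_x/∂x + ∂F_y/∂y + ∂F_z/∂z = 7 + 7 + 14 = 28.

In spherical coordinates, x = ρ sin(φ) cos(θ), y = ρ sin(φ) sin(θ), z = ρ cos(φ), dV = ρ^2 sin(φ) dρ dφ dθ, with 0 ≤ ρ ≤ 2, 0 ≤ φ ≤ π, 0 ≤ θ ≤ 2π.

The integrand, after substitution and multiplying by the volume element, becomes (28) · ρ^2 sin(φ), so

    ∭_V (∇·F) dV = ∫_0^{2π} ∫_0^{π} ∫_0^{2} (28) · ρ^2 sin(φ) dρ dφ dθ.

Inner (ρ from 0 to 2): 224sin(φ)/3.
Middle (φ from 0 to π): 448/3.
Outer (θ from 0 to 2π): 896π/3.

Therefore ∯_{∂V} F · n dS = 896π/3.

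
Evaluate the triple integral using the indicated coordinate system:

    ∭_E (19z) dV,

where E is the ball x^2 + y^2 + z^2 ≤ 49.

In spherical coordinates, x = ρ sin(φ) cos(θ), y = ρ sin(φ) sin(θ), z = ρ cos(φ), and dV = ρ^2 sin(φ) dρ dφ dθ.

The integrand becomes 19ρ cos(φ), so

    ∭_E (19z) dV = ∫_{0}^{2π} ∫_{0}^{π} ∫_{0}^{7} (19ρ cos(φ)) · ρ^2 sin(φ) dρ dφ dθ.

Inner (ρ): 45619sin(2φ)/8.
Middle (φ): 0.
Outer (θ): 0.

Therefore the triple integral equals 0.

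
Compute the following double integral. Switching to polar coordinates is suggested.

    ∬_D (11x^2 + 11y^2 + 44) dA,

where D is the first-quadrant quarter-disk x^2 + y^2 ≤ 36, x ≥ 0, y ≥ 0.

The region D is 0 ≤ r ≤ 6, 0 ≤ θ ≤ π/2 in polar coordinates, where x = r cos(θ), y = r sin(θ), and dA = r dr dθ.

Under the substitution, the integrand becomes 11r^2 + 44, so

    ∬_D (11x^2 + 11y^2 + 44) dA = ∫_{0}^{π/2} ∫_{0}^{6} (11r^2 + 44) · r dr dθ.

Inner integral (in r): ∫_{0}^{6} (11r^2 + 44) · r dr = 4356.

Outer integral (in θ): ∫_{0}^{π/2} (4356) dθ = 2178π.

Therefore ∬_D (11x^2 + 11y^2 + 44) dA = 2178π.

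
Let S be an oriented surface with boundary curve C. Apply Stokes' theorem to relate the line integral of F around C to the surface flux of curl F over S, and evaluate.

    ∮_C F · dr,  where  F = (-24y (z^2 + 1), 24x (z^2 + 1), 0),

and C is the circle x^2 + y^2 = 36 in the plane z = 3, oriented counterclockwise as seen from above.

Let S be the flat disk x^2 + y^2 ≤ 36 in the plane z = 3, with upward unit normal n̂ = ẑ. By Stokes' theorem,

    ∮_C F · dr = ∬_S (∇ × F) · n̂ dS = ∬_D (curl F)_z dA,

where D is the disk x^2 + y^2 ≤ 36.

Compute the curl of F = (-24y (z^2 + 1), 24x (z^2 + 1), 0):
    (∇ × F)_x = ∂F_z/∂y - ∂F_y/∂z = -48x z,
    (∇ × F)_y = ∂F_x/∂z - ∂F_z/∂x = -48y z,
    (∇ × F)_z = ∂F_y/∂x - ∂F_x/∂y = 48z^2 + 48.

On z = 3, (curl F)_z = 480.

Convert to polar (x = r cos θ, y = r sin θ, dA = r dr dθ); the integrand becomes 480, so

    ∬_D (curl F)_z dA = ∫_0^{2π} ∫_0^{6} (480) · r dr dθ.

Inner (r from 0 to 6): 8640.
Outer (θ from 0 to 2π): 17280π.

Therefore ∮_C F · dr = 17280π.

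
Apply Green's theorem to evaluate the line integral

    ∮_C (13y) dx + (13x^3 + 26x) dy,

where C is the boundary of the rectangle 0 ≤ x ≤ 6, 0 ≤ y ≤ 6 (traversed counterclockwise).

Green's theorem converts the closed line integral into a double integral over the enclosed region D:

    ∮_C P dx + Q dy = ∬_D (∂Q/∂x - ∂P/∂y) dA.

Here P = 13y, Q = 13x^3 + 26x, so

    ∂Q/∂x = 39x^2 + 26,    ∂P/∂y = 13,
    ∂Q/∂x - ∂P/∂y = 39x^2 + 13.

D is the region 0 ≤ x ≤ 6, 0 ≤ y ≤ 6. Evaluating the double integral:

    ∬_D (39x^2 + 13) dA = ∫_0^{6} ∫_0^{6} (39x^2 + 13) dy dx.

Inner (y from 0 to 6): 234x^2 + 78.
Outer (x from 0 to 6): 17316.

Therefore ∮_C P dx + Q dy = 17316.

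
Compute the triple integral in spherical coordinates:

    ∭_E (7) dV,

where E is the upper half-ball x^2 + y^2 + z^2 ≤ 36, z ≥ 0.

In spherical coordinates, x = ρ sin(φ) cos(θ), y = ρ sin(φ) sin(θ), z = ρ cos(φ), and dV = ρ^2 sin(φ) dρ dφ dθ.

The integrand becomes 7, so

    ∭_E (7) dV = ∫_{0}^{2π} ∫_{0}^{π/2} ∫_{0}^{6} (7) · ρ^2 sin(φ) dρ dφ dθ.

Inner (ρ): 504sin(φ).
Middle (φ): 504.
Outer (θ): 1008π.

Therefore the triple integral equals 1008π.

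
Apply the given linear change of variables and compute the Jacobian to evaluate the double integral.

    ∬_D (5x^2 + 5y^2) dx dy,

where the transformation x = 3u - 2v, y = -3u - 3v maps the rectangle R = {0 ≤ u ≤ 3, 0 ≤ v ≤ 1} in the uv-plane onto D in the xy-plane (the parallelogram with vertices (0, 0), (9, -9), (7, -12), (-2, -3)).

Compute the Jacobian determinant of (x, y) with respect to (u, v):

    ∂(x,y)/∂(u,v) = | 3  -2 | = (3)(-3) - (-2)(-3) = -15.
                   | -3  -3 |

Its absolute value is |J| = 15 (the area scaling factor).

Substituting x = 3u - 2v, y = -3u - 3v into the integrand,

    5x^2 + 5y^2 → 90u^2 + 30u v + 65v^2,

so the integral becomes

    ∬_R (90u^2 + 30u v + 65v^2) · |J| du dv = ∫_0^3 ∫_0^1 (1350u^2 + 450u v + 975v^2) dv du.

Inner (v): 1350u^2 + 225u + 325.
Outer (u): 28275/2.

Therefore ∬_D (5x^2 + 5y^2) dx dy = 28275/2.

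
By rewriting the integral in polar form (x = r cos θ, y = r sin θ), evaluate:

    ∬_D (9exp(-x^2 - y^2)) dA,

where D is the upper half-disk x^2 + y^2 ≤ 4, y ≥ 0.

The region D is 0 ≤ r ≤ 2, 0 ≤ θ ≤ π in polar coordinates, where x = r cos(θ), y = r sin(θ), and dA = r dr dθ.

Under the substitution, the integrand becomes 9exp(-r^2), so

    ∬_D (9exp(-x^2 - y^2)) dA = ∫_{0}^{π} ∫_{0}^{2} (9exp(-r^2)) · r dr dθ.

Inner integral (in r): ∫_{0}^{2} (9exp(-r^2)) · r dr = 9/2 - 9exp(-4)/2.

Outer integral (in θ): ∫_{0}^{π} (9/2 - 9exp(-4)/2) dθ = -9π (1 - exp(4))exp(-4)/2.

Therefore ∬_D (9exp(-x^2 - y^2)) dA = -9π (1 - exp(4))exp(-4)/2.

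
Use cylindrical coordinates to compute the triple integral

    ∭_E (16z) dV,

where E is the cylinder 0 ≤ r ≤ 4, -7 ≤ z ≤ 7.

In cylindrical coordinates, x = r cos(θ), y = r sin(θ), z = z, and dV = r dr dθ dz.

The integrand becomes 16z, so

    ∭_E (16z) dV = ∫_{0}^{2π} ∫_{0}^{4} ∫_{-7}^{7} (16z) · r dz dr dθ.

Inner (z): 0.
Middle (r from 0 to 4): 0.
Outer (θ): 0.

Therefore the triple integral equals 0.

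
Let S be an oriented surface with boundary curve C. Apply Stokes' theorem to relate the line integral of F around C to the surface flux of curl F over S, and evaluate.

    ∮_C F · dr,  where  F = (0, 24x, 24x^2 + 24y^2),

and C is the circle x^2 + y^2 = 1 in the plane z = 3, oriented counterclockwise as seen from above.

Let S be the flat disk x^2 + y^2 ≤ 1 in the plane z = 3, with upward unit normal n̂ = ẑ. By Stokes' theorem,

    ∮_C F · dr = ∬_S (∇ × F) · n̂ dS = ∬_D (curl F)_z dA,

where D is the disk x^2 + y^2 ≤ 1.

Compute the curl of F = (0, 24x, 24x^2 + 24y^2):
    (∇ × F)_x = ∂F_z/∂y - ∂F_y/∂z = 48y,
    (∇ × F)_y = ∂F_x/∂z - ∂F_z/∂x = -48x,
    (∇ × F)_z = ∂F_y/∂x - ∂F_x/∂y = 24.

On z = 3, (curl F)_z = 24.

Convert to polar (x = r cos θ, y = r sin θ, dA = r dr dθ); the integrand becomes 24, so

    ∬_D (curl F)_z dA = ∫_0^{2π} ∫_0^{1} (24) · r dr dθ.

Inner (r from 0 to 1): 12.
Outer (θ from 0 to 2π): 24π.

Therefore ∮_C F · dr = 24π.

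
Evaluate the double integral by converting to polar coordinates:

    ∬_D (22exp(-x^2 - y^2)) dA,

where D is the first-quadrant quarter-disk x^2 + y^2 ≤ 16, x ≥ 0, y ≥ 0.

The region D is 0 ≤ r ≤ 4, 0 ≤ θ ≤ π/2 in polar coordinates, where x = r cos(θ), y = r sin(θ), and dA = r dr dθ.

Under the substitution, the integrand becomes 22exp(-r^2), so

    ∬_D (22exp(-x^2 - y^2)) dA = ∫_{0}^{π/2} ∫_{0}^{4} (22exp(-r^2)) · r dr dθ.

Inner integral (in r): ∫_{0}^{4} (22exp(-r^2)) · r dr = 11 - 11exp(-16).

Outer integral (in θ): ∫_{0}^{π/2} (11 - 11exp(-16)) dθ = -11π (1 - exp(16))exp(-16)/2.

Therefore ∬_D (22exp(-x^2 - y^2)) dA = -11π (1 - exp(16))exp(-16)/2.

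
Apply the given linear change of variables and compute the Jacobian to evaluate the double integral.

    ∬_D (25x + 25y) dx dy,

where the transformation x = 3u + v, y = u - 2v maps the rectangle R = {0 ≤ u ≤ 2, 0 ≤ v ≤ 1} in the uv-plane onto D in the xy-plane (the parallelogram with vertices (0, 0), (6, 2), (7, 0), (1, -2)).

Compute the Jacobian determinant of (x, y) with respect to (u, v):

    ∂(x,y)/∂(u,v) = | 3  1 | = (3)(-2) - (1)(1) = -7.
                   | 1  -2 |

Its absolute value is |J| = 7 (the area scaling factor).

Substituting x = 3u + v, y = u - 2v into the integrand,

    25x + 25y → 100u - 25v,

so the integral becomes

    ∬_R (100u - 25v) · |J| du dv = ∫_0^2 ∫_0^1 (700u - 175v) dv du.

Inner (v): 700u - 175/2.
Outer (u): 1225.

Therefore ∬_D (25x + 25y) dx dy = 1225.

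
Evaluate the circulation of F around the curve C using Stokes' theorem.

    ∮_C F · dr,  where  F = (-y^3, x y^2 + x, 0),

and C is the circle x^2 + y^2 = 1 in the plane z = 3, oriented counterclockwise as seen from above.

Let S be the flat disk x^2 + y^2 ≤ 1 in the plane z = 3, with upward unit normal n̂ = ẑ. By Stokes' theorem,

    ∮_C F · dr = ∬_S (∇ × F) · n̂ dS = ∬_D (curl F)_z dA,

where D is the disk x^2 + y^2 ≤ 1.

Compute the curl of F = (-y^3, x y^2 + x, 0):
    (∇ × F)_x = ∂F_z/∂y - ∂F_y/∂z = 0,
    (∇ × F)_y = ∂F_x/∂z - ∂F_z/∂x = 0,
    (∇ × F)_z = ∂F_y/∂x - ∂F_x/∂y = 4y^2 + 1.

On z = 3, (curl F)_z = 4y^2 + 1.

Convert to polar (x = r cos θ, y = r sin θ, dA = r dr dθ); the integrand becomes 4r^2sin(θ)^2 + 1, so

    ∬_D (curl F)_z dA = ∫_0^{2π} ∫_0^{1} (4r^2sin(θ)^2 + 1) · r dr dθ.

Inner (r from 0 to 1): sin(θ)^2 + 1/2.
Outer (θ from 0 to 2π): 2π.

Therefore ∮_C F · dr = 2π.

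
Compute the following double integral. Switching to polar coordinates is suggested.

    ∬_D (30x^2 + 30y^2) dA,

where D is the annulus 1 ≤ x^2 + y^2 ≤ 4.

The region D is 1 ≤ r ≤ 2, 0 ≤ θ ≤ 2π in polar coordinates, where x = r cos(θ), y = r sin(θ), and dA = r dr dθ.

Under the substitution, the integrand becomes 30r^2, so

    ∬_D (30x^2 + 30y^2) dA = ∫_{0}^{2π} ∫_{1}^{2} (30r^2) · r dr dθ.

Inner integral (in r): ∫_{1}^{2} (30r^2) · r dr = 225/2.

Outer integral (in θ): ∫_{0}^{2π} (225/2) dθ = 225π.

Therefore ∬_D (30x^2 + 30y^2) dA = 225π.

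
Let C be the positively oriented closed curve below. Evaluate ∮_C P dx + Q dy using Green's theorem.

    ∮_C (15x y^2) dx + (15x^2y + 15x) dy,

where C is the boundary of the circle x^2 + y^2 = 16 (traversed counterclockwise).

Green's theorem converts the closed line integral into a double integral over the enclosed region D:

    ∮_C P dx + Q dy = ∬_D (∂Q/∂x - ∂P/∂y) dA.

Here P = 15x y^2, Q = 15x^2y + 15x, so

    ∂Q/∂x = 30x y + 15,    ∂P/∂y = 30x y,
    ∂Q/∂x - ∂P/∂y = 15.

D is the region x^2 + y^2 ≤ 16. Evaluating the double integral:

In polar coordinates (x = r cos θ, y = r sin θ, dA = r dr dθ) the integrand becomes 15, so

    ∬_D (15) dA = ∫_0^{2π} ∫_0^{4} (15) · r dr dθ.

Inner (r from 0 to 4): 120.
Outer (θ from 0 to 2π): 240π.

Therefore ∮_C P dx + Q dy = 240π.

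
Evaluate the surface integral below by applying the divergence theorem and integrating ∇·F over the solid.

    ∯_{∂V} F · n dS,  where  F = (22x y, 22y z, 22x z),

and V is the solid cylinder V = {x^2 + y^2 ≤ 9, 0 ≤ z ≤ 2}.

By the divergence theorem,

    ∯_{∂V} F · n dS = ∭_V (∇ · F) dV.

Compute the divergence:
    ∇ · F = ∂F_x/∂x + ∂F_y/∂y + ∂F_z/∂z = 22y + 22z + 22x = 22x + 22y + 22z.

In cylindrical coordinates, x = r cos(θ), y = r sin(θ), z = z, dV = r dr dθ dz, with 0 ≤ r ≤ 3, 0 ≤ θ ≤ 2π, 0 ≤ z ≤ 2.

The integrand, after substitution and multiplying by the volume element, becomes (22sqrt(2)r sin(θ + π/4) + 22z) · r, so

    ∭_V (∇·F) dV = ∫_0^{2π} ∫_0^{3} ∫_0^{2} (22sqrt(2)r sin(θ + π/4) + 22z) · r dz dr dθ.

Inner (z from 0 to 2): 44r (sqrt(2)r sin(θ + π/4) + 1).
Middle (r from 0 to 3): 396sqrt(2)sin(θ + π/4) + 198.
Outer (θ from 0 to 2π): 396π.

Therefore ∯_{∂V} F · n dS = 396π.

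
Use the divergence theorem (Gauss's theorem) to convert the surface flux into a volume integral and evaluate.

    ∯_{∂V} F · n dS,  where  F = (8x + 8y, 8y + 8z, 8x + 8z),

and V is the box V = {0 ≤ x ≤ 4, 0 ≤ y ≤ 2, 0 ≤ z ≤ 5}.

By the divergence theorem,

    ∯_{∂V} F · n dS = ∭_V (∇ · F) dV.

Compute the divergence:
    ∇ · F = ∂F_x/∂x + ∂F_y/∂y + ∂F_z/∂z = 8 + 8 + 8 = 24.

V is a rectangular box, so dV = dx dy dz with 0 ≤ x ≤ 4, 0 ≤ y ≤ 2, 0 ≤ z ≤ 5.

Integrate (24) over V as an iterated integral:

    ∭_V (∇·F) dV = ∫_0^{4} ∫_0^{2} ∫_0^{5} (24) dz dy dx.

Inner (z from 0 to 5): 120.
Middle (y from 0 to 2): 240.
Outer (x from 0 to 4): 960.

Therefore ∯_{∂V} F · n dS = 960.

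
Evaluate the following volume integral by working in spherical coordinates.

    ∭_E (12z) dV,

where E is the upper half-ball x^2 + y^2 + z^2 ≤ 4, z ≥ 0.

In spherical coordinates, x = ρ sin(φ) cos(θ), y = ρ sin(φ) sin(θ), z = ρ cos(φ), and dV = ρ^2 sin(φ) dρ dφ dθ.

The integrand becomes 12ρ cos(φ), so

    ∭_E (12z) dV = ∫_{0}^{2π} ∫_{0}^{π/2} ∫_{0}^{2} (12ρ cos(φ)) · ρ^2 sin(φ) dρ dφ dθ.

Inner (ρ): 24sin(2φ).
Middle (φ): 24.
Outer (θ): 48π.

Therefore the triple integral equals 48π.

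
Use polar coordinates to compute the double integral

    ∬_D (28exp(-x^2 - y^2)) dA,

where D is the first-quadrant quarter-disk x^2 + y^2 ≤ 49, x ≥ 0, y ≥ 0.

The region D is 0 ≤ r ≤ 7, 0 ≤ θ ≤ π/2 in polar coordinates, where x = r cos(θ), y = r sin(θ), and dA = r dr dθ.

Under the substitution, the integrand becomes 28exp(-r^2), so

    ∬_D (28exp(-x^2 - y^2)) dA = ∫_{0}^{π/2} ∫_{0}^{7} (28exp(-r^2)) · r dr dθ.

Inner integral (in r): ∫_{0}^{7} (28exp(-r^2)) · r dr = 14 - 14exp(-49).

Outer integral (in θ): ∫_{0}^{π/2} (14 - 14exp(-49)) dθ = -7π exp(-49) + 7π.

Therefore ∬_D (28exp(-x^2 - y^2)) dA = -7π exp(-49) + 7π.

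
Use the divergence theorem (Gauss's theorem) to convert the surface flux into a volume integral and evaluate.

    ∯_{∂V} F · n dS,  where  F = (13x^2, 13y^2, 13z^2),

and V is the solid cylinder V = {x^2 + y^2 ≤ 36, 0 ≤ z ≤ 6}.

By the divergence theorem,

    ∯_{∂V} F · n dS = ∭_V (∇ · F) dV.

Compute the divergence:
    ∇ · F = ∂F_x/∂x + ∂F_y/∂y + ∂F_z/∂z = 26x + 26y + 26z.

In cylindrical coordinates, x = r cos(θ), y = r sin(θ), z = z, dV = r dr dθ dz, with 0 ≤ r ≤ 6, 0 ≤ θ ≤ 2π, 0 ≤ z ≤ 6.

The integrand, after substitution and multiplying by the volume element, becomes (26sqrt(2)r sin(θ + π/4) + 26z) · r, so

    ∭_V (∇·F) dV = ∫_0^{2π} ∫_0^{6} ∫_0^{6} (26sqrt(2)r sin(θ + π/4) + 26z) · r dz dr dθ.

Inner (z from 0 to 6): 156r (sqrt(2)r sin(θ + π/4) + 3).
Middle (r from 0 to 6): 11232sqrt(2)sin(θ + π/4) + 8424.
Outer (θ from 0 to 2π): 16848π.

Therefore ∯_{∂V} F · n dS = 16848π.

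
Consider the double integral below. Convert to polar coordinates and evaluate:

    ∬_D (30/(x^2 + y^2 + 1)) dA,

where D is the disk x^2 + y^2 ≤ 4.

The region D is 0 ≤ r ≤ 2, 0 ≤ θ ≤ 2π in polar coordinates, where x = r cos(θ), y = r sin(θ), and dA = r dr dθ.

Under the substitution, the integrand becomes 30/(r^2 + 1), so

    ∬_D (30/(x^2 + y^2 + 1)) dA = ∫_{0}^{2π} ∫_{0}^{2} (30/(r^2 + 1)) · r dr dθ.

Inner integral (in r): ∫_{0}^{2} (30/(r^2 + 1)) · r dr = log(30517578125).

Outer integral (in θ): ∫_{0}^{2π} (log(30517578125)) dθ = 30π log(5).

Therefore ∬_D (30/(x^2 + y^2 + 1)) dA = 30π log(5).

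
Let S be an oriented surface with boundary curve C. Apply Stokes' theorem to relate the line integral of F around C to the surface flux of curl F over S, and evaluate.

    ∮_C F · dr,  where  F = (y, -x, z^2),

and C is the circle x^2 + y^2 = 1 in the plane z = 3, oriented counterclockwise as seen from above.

Let S be the flat disk x^2 + y^2 ≤ 1 in the plane z = 3, with upward unit normal n̂ = ẑ. By Stokes' theorem,

    ∮_C F · dr = ∬_S (∇ × F) · n̂ dS = ∬_D (curl F)_z dA,

where D is the disk x^2 + y^2 ≤ 1.

Compute the curl of F = (y, -x, z^2):
    (∇ × F)_x = ∂F_z/∂y - ∂F_y/∂z = 0,
    (∇ × F)_y = ∂F_x/∂z - ∂F_z/∂x = 0,
    (∇ × F)_z = ∂F_y/∂x - ∂F_x/∂y = -2.

On z = 3, (curl F)_z = -2.

Convert to polar (x = r cos θ, y = r sin θ, dA = r dr dθ); the integrand becomes -2, so

    ∬_D (curl F)_z dA = ∫_0^{2π} ∫_0^{1} (-2) · r dr dθ.

Inner (r from 0 to 1): -1.
Outer (θ from 0 to 2π): -2π.

Therefore ∮_C F · dr = -2π.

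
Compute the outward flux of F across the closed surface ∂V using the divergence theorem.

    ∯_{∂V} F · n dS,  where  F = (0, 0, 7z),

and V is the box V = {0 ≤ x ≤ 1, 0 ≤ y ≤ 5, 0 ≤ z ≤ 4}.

By the divergence theorem,

    ∯_{∂V} F · n dS = ∭_V (∇ · F) dV.

Compute the divergence:
    ∇ · F = ∂F_x/∂x + ∂F_y/∂y + ∂F_z/∂z = 0 + 0 + 7 = 7.

V is a rectangular box, so dV = dx dy dz with 0 ≤ x ≤ 1, 0 ≤ y ≤ 5, 0 ≤ z ≤ 4.

Integrate (7) over V as an iterated integral:

    ∭_V (∇·F) dV = ∫_0^{1} ∫_0^{5} ∫_0^{4} (7) dz dy dx.

Inner (z from 0 to 4): 28.
Middle (y from 0 to 5): 140.
Outer (x from 0 to 1): 140.

Therefore ∯_{∂V} F · n dS = 140.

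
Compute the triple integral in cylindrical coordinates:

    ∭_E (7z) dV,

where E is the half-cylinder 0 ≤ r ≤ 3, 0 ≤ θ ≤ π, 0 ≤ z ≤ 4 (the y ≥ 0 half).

In cylindrical coordinates, x = r cos(θ), y = r sin(θ), z = z, and dV = r dr dθ dz.

The integrand becomes 7z, so

    ∭_E (7z) dV = ∫_{0}^{π} ∫_{0}^{3} ∫_{0}^{4} (7z) · r dz dr dθ.

Inner (z): 56r.
Middle (r from 0 to 3): 252.
Outer (θ): 252π.

Therefore the triple integral equals 252π.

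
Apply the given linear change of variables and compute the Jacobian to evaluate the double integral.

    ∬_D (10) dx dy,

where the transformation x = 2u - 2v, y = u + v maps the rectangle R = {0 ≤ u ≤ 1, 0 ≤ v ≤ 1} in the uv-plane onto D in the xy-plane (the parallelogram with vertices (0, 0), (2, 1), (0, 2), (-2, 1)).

Compute the Jacobian determinant of (x, y) with respect to (u, v):

    ∂(x,y)/∂(u,v) = | 2  -2 | = (2)(1) - (-2)(1) = 4.
                   | 1  1 |

Its absolute value is |J| = 4 (the area scaling factor).

Substituting x = 2u - 2v, y = u + v into the integrand,

    10 → 10,

so the integral becomes

    ∬_R (10) · |J| du dv = ∫_0^1 ∫_0^1 (40) dv du.

Inner (v): 40.
Outer (u): 40.

Therefore ∬_D (10) dx dy = 40.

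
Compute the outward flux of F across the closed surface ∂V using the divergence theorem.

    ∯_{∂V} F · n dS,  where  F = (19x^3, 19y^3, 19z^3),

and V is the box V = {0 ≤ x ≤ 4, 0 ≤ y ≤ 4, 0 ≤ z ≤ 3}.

By the divergence theorem,

    ∯_{∂V} F · n dS = ∭_V (∇ · F) dV.

Compute the divergence:
    ∇ · F = ∂F_x/∂x + ∂F_y/∂y + ∂F_z/∂z = 57x^2 + 57y^2 + 57z^2.

V is a rectangular box, so dV = dx dy dz with 0 ≤ x ≤ 4, 0 ≤ y ≤ 4, 0 ≤ z ≤ 3.

Integrate (57x^2 + 57y^2 + 57z^2) over V as an iterated integral:

    ∭_V (∇·F) dV = ∫_0^{4} ∫_0^{4} ∫_0^{3} (57x^2 + 57y^2 + 57z^2) dz dy dx.

Inner (z from 0 to 3): 171x^2 + 171y^2 + 513.
Middle (y from 0 to 4): 684x^2 + 5700.
Outer (x from 0 to 4): 37392.

Therefore ∯_{∂V} F · n dS = 37392.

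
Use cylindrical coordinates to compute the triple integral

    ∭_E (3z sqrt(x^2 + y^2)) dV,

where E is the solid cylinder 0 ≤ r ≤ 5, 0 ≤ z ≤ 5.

In cylindrical coordinates, x = r cos(θ), y = r sin(θ), z = z, and dV = r dr dθ dz.

The integrand becomes 3r z, so

    ∭_E (3z sqrt(x^2 + y^2)) dV = ∫_{0}^{2π} ∫_{0}^{5} ∫_{0}^{5} (3r z) · r dz dr dθ.

Inner (z): 75r^2/2.
Middle (r from 0 to 5): 3125/2.
Outer (θ): 3125π.

Therefore the triple integral equals 3125π.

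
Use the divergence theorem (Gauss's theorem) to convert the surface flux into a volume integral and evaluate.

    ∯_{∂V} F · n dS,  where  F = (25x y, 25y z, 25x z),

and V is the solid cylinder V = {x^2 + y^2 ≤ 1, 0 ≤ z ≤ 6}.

By the divergence theorem,

    ∯_{∂V} F · n dS = ∭_V (∇ · F) dV.

Compute the divergence:
    ∇ · F = ∂F_x/∂x + ∂F_y/∂y + ∂F_z/∂z = 25y + 25z + 25x = 25x + 25y + 25z.

In cylindrical coordinates, x = r cos(θ), y = r sin(θ), z = z, dV = r dr dθ dz, with 0 ≤ r ≤ 1, 0 ≤ θ ≤ 2π, 0 ≤ z ≤ 6.

The integrand, after substitution and multiplying by the volume element, becomes (25sqrt(2)r sin(θ + π/4) + 25z) · r, so

    ∭_V (∇·F) dV = ∫_0^{2π} ∫_0^{1} ∫_0^{6} (25sqrt(2)r sin(θ + π/4) + 25z) · r dz dr dθ.

Inner (z from 0 to 6): 150r (sqrt(2)r sin(θ + π/4) + 3).
Middle (r from 0 to 1): 50sqrt(2)sin(θ + π/4) + 225.
Outer (θ from 0 to 2π): 450π.

Therefore ∯_{∂V} F · n dS = 450π.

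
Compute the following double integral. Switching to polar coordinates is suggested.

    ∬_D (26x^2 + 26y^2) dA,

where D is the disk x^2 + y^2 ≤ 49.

The region D is 0 ≤ r ≤ 7, 0 ≤ θ ≤ 2π in polar coordinates, where x = r cos(θ), y = r sin(θ), and dA = r dr dθ.

Under the substitution, the integrand becomes 26r^2, so

    ∬_D (26x^2 + 26y^2) dA = ∫_{0}^{2π} ∫_{0}^{7} (26r^2) · r dr dθ.

Inner integral (in r): ∫_{0}^{7} (26r^2) · r dr = 31213/2.

Outer integral (in θ): ∫_{0}^{2π} (31213/2) dθ = 31213π.

Therefore ∬_D (26x^2 + 26y^2) dA = 31213π.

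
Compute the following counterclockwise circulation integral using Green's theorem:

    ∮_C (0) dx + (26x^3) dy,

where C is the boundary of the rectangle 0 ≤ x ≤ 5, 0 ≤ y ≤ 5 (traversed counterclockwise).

Green's theorem converts the closed line integral into a double integral over the enclosed region D:

    ∮_C P dx + Q dy = ∬_D (∂Q/∂x - ∂P/∂y) dA.

Here P = 0, Q = 26x^3, so

    ∂Q/∂x = 78x^2,    ∂P/∂y = 0,
    ∂Q/∂x - ∂P/∂y = 78x^2.

D is the region 0 ≤ x ≤ 5, 0 ≤ y ≤ 5. Evaluating the double integral:

    ∬_D (78x^2) dA = ∫_0^{5} ∫_0^{5} (78x^2) dy dx.

Inner (y from 0 to 5): 390x^2.
Outer (x from 0 to 5): 16250.

Therefore ∮_C P dx + Q dy = 16250.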